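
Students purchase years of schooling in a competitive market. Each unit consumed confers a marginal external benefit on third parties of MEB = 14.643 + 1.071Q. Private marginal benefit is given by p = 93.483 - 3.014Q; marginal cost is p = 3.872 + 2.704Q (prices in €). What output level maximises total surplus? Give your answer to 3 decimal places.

Social marginal benefit = demand + MEB = 108.126 - 1.943Q.
Set SMB = MC: 108.126 - 1.943Q = 3.872 + 2.704Q → Q* = 22.4347.

Q* = 22.435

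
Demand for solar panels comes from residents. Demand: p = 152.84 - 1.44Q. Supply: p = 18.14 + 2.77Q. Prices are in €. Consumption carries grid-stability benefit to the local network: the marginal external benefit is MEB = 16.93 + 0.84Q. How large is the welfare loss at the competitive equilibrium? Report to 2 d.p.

Market equilibrium (private): 18.14 + 2.77Q = 152.84 - 1.44Q → Q_m = 31.9952.
Social marginal benefit = demand + MEB = 169.77 - 0.60Q.
Set SMB = MC: 169.77 - 0.60Q = 18.14 + 2.77Q → Q* = 44.9941.
The welfare-loss triangle has base |Q_m − Q*| and height MEB(Q_m) (the vertical gap between SMB and MC is zero at Q* and MEB at Q_m).
DWL = ½ × 12.9989 × 43.8060 = 284.7149.

DWL = €284.71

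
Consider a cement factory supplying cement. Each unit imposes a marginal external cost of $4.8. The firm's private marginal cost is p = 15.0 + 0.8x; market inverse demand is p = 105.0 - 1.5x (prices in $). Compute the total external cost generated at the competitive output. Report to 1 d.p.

$187.8

Market equilibrium (private): 15.0 + 0.8x = 105.0 - 1.5x → x_m = 39.1304.
Total external cost = MEC × x_m = 4.8 × 39.1304 = 187.8259.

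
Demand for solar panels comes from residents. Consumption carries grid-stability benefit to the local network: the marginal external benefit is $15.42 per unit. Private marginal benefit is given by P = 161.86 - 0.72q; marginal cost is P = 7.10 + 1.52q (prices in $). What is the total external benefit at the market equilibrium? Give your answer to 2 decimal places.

$1065.36

Market equilibrium (private): 7.10 + 1.52q = 161.86 - 0.72q → q_m = 69.0893.
Total external benefit = MEB × q_m = 15.42 × 69.0893 = 1065.3570.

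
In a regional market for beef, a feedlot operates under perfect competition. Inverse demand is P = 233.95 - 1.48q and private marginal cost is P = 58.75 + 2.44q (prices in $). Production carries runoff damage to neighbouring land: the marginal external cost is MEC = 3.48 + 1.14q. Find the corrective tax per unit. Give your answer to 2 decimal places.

tax = $42.17 per unit

Social marginal cost = private MC + MEC = 62.23 + 3.58q.
Set SMC = demand: 62.23 + 3.58q = 233.95 - 1.48q → q* = 33.9368.
The Pigouvian tax equals MEC at q*: 3.48 + 1.14×33.9368 = 42.1680.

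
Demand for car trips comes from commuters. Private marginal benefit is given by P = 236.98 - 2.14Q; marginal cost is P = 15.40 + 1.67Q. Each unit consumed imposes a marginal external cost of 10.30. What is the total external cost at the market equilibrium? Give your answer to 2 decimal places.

Market equilibrium (private): 15.40 + 1.67Q = 236.98 - 2.14Q → Q_m = 58.1575.
Total external cost = MEC × Q_m = 10.30 × 58.1575 = 599.0223.

599.02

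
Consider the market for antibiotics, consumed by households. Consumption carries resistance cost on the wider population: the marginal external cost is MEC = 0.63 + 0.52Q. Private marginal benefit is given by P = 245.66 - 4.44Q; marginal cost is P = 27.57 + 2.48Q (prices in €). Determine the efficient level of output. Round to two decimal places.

Q* = 29.23

Social marginal benefit = demand − MEC = 245.03 - 4.96Q.
Set SMB = MC: 245.03 - 4.96Q = 27.57 + 2.48Q → Q* = 29.2285.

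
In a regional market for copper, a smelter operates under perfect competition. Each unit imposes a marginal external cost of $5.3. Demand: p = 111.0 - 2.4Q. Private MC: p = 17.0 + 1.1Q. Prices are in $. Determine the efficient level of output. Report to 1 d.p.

Q* = 25.3

Social marginal cost = private MC + MEC = 22.3 + 1.1Q.
Set SMC = demand: 22.3 + 1.1Q = 111.0 - 2.4Q → Q* = 25.3429.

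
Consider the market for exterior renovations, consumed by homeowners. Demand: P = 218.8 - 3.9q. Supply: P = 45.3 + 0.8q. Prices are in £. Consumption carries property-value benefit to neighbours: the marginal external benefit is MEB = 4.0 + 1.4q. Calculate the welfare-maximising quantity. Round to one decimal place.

q* = 53.8

Social marginal benefit = demand + MEB = 222.8 - 2.5q.
Set SMB = MC: 222.8 - 2.5q = 45.3 + 0.8q → q* = 53.7879.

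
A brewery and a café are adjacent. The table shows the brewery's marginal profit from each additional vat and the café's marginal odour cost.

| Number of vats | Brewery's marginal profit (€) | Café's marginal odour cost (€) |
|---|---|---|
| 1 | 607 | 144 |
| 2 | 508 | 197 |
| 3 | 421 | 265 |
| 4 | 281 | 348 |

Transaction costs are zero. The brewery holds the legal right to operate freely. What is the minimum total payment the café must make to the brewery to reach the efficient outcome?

Left alone the brewery would choose level 4 (marginal profit stays positive).
Efficient level: k* = 3 (marginal profit ≥ marginal odour cost through 3).
The café must at least cover the brewery's forgone profit from cutting 4→3: 281 = 281.

€281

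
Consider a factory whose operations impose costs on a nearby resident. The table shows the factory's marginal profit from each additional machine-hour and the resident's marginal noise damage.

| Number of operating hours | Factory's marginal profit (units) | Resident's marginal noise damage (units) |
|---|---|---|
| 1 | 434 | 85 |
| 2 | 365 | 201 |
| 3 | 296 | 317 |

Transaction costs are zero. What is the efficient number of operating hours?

2

Bargaining reaches the level where marginal profit last exceeds marginal noise damage.
That holds through level 2 (365 ≥ 201) but not at 3 (296 < 317).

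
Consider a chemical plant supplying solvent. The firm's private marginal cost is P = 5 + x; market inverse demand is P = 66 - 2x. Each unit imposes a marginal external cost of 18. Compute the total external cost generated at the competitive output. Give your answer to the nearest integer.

366

Market equilibrium (private): 5 + x = 66 - 2x → x_m = 20.3333.
Total external cost = MEC × x_m = 18 × 20.3333 = 365.9994.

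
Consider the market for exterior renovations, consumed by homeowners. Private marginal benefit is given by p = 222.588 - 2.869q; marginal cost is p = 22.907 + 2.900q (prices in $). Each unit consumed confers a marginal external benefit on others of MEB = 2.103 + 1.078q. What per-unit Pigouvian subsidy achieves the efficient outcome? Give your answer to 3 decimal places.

subsidy = $48.473 per unit

Social marginal benefit = demand + MEB = 224.691 - 1.791q.
Set SMB = MC: 224.691 - 1.791q = 22.907 + 2.900q → q* = 43.0151.
The Pigouvian subsidy equals MEB at q*: 2.103 + 1.078×43.0151 = 48.4733.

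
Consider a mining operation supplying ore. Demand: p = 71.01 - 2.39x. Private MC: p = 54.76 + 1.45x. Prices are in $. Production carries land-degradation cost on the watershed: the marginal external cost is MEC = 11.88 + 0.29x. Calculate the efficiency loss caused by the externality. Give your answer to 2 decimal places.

DWL = $20.80

Market equilibrium (private): 54.76 + 1.45x = 71.01 - 2.39x → x_m = 4.2318.
Social marginal cost = private MC + MEC = 66.64 + 1.74x.
Set SMC = demand: 66.64 + 1.74x = 71.01 - 2.39x → x* = 1.0581.
Between x* and x_m the wedge SMC − demand runs linearly from 0 to MEC(x_m), so the loss is a triangle.
DWL = ½ × 3.1737 × 13.1072 = 20.7992.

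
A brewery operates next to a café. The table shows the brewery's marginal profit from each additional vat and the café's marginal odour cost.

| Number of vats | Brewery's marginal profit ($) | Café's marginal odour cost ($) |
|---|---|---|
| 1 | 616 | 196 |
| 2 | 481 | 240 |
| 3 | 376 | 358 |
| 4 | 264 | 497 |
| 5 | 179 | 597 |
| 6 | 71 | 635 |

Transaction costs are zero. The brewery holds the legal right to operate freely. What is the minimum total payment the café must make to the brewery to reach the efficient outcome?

$514

Left alone the brewery would choose level 6 (marginal profit stays positive).
Efficient level: k* = 3 (marginal profit ≥ marginal odour cost through 3).
The café must at least cover the brewery's forgone profit from cutting 6→3: 264 + 179 + 71 = 514.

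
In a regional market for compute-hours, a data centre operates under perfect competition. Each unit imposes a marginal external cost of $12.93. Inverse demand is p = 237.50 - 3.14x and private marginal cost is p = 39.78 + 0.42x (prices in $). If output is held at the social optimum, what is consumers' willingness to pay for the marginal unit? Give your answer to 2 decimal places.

Social marginal cost = private MC + MEC = 52.71 + 0.42x.
Set SMC = demand: 52.71 + 0.42x = 237.50 - 3.14x → x* = 51.9073.
Consumer price on the demand curve at x*: 237.50 − 3.14×51.9073 = 74.5111.

P = $74.51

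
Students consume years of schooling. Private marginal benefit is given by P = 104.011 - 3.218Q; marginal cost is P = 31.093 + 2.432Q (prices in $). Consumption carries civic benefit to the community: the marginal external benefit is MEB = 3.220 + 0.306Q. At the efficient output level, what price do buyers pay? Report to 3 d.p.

Social marginal benefit = demand + MEB = 107.231 - 2.912Q.
Set SMB = MC: 107.231 - 2.912Q = 31.093 + 2.432Q → Q* = 14.2474.
Consumer price on the demand curve at Q*: 104.011 − 3.218×14.2474 = 58.1629.

P = $58.163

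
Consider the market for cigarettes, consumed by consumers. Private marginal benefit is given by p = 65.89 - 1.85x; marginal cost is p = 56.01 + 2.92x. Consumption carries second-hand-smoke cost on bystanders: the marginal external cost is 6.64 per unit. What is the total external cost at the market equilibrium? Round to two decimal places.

Market equilibrium (private): 56.01 + 2.92x = 65.89 - 1.85x → x_m = 2.0713.
Total external cost = MEC × x_m = 6.64 × 2.0713 = 13.7534.

13.75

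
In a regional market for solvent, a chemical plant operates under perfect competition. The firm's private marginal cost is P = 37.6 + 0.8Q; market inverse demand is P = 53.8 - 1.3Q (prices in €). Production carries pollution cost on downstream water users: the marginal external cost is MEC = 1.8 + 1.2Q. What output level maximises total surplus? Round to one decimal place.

Q* = 4.4

Social marginal cost = private MC + MEC = 39.4 + 2.0Q.
Set SMC = demand: 39.4 + 2.0Q = 53.8 - 1.3Q → Q* = 4.3636.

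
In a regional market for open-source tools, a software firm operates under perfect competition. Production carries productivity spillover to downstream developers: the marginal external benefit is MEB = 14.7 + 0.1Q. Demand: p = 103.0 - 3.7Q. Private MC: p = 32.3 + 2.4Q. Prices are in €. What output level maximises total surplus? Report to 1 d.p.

Social marginal cost = private MC − MEB = 17.6 + 2.3Q.
Set SMC = demand: 17.6 + 2.3Q = 103.0 - 3.7Q → Q* = 14.2333.

Q* = 14.2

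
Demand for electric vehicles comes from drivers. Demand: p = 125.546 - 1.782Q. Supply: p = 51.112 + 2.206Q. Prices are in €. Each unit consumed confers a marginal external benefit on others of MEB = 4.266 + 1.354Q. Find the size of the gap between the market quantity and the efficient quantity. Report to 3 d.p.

11.214 units

Market equilibrium (private): 51.112 + 2.206Q = 125.546 - 1.782Q → Q_m = 18.6645.
Social marginal benefit = demand + MEB = 129.812 - 0.428Q.
Set SMB = MC: 129.812 - 0.428Q = 51.112 + 2.206Q → Q* = 29.8785.
Gap = |18.6645 − 29.8785| = 11.2140.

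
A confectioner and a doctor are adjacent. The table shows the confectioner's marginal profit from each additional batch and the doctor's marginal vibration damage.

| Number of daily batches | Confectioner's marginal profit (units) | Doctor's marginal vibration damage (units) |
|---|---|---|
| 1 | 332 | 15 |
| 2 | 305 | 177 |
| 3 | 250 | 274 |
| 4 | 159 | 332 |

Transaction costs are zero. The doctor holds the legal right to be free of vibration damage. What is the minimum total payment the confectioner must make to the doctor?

Efficient level: marginal profit ≥ marginal vibration damage through level 2, so k* = 2.
With the doctor holding the right, the confectioner must at least compensate total damage at k*: 15 + 177 = 192.

192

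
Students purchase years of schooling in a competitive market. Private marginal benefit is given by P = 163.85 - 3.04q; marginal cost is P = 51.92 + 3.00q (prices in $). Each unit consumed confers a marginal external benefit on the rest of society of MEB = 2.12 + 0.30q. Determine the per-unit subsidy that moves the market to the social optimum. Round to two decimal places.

Social marginal benefit = demand + MEB = 165.97 - 2.74q.
Set SMB = MC: 165.97 - 2.74q = 51.92 + 3.00q → q* = 19.8693.
The Pigouvian subsidy equals MEB at q*: 2.12 + 0.30×19.8693 = 8.0808.

subsidy = $8.08 per unit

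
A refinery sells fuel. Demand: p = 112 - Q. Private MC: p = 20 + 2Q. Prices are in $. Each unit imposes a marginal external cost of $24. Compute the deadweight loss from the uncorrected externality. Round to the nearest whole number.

Market equilibrium (private): 20 + 2Q = 112 - Q → Q_m = 30.6667.
Social marginal cost = private MC + MEC = 44 + 2Q.
Set SMC = demand: 44 + 2Q = 112 - Q → Q* = 22.6667.
The loss is the area between SMC and demand from Q* to Q_m; with linear curves that's a triangle of height MEC(Q_m).
DWL = ½ × 8.0000 × 24.0000 = 96.0000.

DWL = $96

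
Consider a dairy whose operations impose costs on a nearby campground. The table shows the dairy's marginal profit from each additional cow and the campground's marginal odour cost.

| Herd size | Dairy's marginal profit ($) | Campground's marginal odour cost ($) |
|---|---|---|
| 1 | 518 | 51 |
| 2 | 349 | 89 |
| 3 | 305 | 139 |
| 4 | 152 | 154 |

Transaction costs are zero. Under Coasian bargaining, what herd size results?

3

Bargaining reaches the level where marginal profit last exceeds marginal odour cost.
That holds through level 3 (305 ≥ 139) but not at 4 (152 < 154).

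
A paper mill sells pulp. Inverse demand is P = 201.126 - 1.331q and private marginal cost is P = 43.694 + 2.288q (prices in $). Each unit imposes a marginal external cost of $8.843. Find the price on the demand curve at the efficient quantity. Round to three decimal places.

Social marginal cost = private MC + MEC = 52.537 + 2.288q.
Set SMC = demand: 52.537 + 2.288q = 201.126 - 1.331q → q* = 41.0580.
Consumer price on the demand curve at q*: 201.126 − 1.331×41.0580 = 146.4778.

P = $146.478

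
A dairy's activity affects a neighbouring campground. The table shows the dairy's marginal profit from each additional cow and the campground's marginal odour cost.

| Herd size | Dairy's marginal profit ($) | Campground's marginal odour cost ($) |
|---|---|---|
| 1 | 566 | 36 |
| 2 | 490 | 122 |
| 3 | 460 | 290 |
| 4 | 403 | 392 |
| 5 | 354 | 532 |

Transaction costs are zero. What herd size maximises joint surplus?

Bargaining reaches the level where marginal profit last exceeds marginal odour cost.
That holds through level 4 (403 ≥ 392) but not at 5 (354 < 532).

4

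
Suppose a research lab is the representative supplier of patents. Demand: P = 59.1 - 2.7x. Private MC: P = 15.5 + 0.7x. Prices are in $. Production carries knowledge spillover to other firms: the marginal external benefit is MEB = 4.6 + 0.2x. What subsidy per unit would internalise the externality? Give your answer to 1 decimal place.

subsidy = $7.6 per unit

Social marginal cost = private MC − MEB = 10.9 + 0.5x.
Set SMC = demand: 10.9 + 0.5x = 59.1 - 2.7x → x* = 15.0625.
The Pigouvian subsidy equals MEB at x*: 4.6 + 0.2×15.0625 = 7.6125.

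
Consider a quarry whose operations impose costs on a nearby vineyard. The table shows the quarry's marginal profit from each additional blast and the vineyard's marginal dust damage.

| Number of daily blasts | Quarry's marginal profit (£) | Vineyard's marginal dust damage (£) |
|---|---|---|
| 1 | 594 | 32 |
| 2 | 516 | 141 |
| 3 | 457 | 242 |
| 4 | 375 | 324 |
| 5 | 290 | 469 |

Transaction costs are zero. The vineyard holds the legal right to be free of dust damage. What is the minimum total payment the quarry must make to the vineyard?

Efficient level: marginal profit ≥ marginal dust damage through level 4, so k* = 4.
With the vineyard holding the right, the quarry must at least compensate total damage at k*: 32 + 141 + 242 + 324 = 739.

£739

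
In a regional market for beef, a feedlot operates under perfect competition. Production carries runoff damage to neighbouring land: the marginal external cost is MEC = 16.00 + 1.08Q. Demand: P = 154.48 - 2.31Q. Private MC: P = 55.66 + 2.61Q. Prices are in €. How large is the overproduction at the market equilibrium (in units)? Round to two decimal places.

Market equilibrium (private): 55.66 + 2.61Q = 154.48 - 2.31Q → Q_m = 20.0854.
Social marginal cost = private MC + MEC = 71.66 + 3.69Q.
Set SMC = demand: 71.66 + 3.69Q = 154.48 - 2.31Q → Q* = 13.8033.
Gap = |20.0854 − 13.8033| = 6.2821.

6.28 units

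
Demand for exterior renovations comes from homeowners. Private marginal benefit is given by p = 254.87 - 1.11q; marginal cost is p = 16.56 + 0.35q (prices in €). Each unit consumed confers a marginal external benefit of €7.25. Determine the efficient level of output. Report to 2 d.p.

Social marginal benefit = demand + MEB = 262.12 - 1.11q.
Set SMB = MC: 262.12 - 1.11q = 16.56 + 0.35q → q* = 168.1918.

q* = 168.19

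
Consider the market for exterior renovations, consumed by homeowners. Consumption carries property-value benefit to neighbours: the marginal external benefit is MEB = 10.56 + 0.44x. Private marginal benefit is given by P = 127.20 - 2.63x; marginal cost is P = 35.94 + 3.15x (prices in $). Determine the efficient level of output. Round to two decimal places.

x* = 19.07

Social marginal benefit = demand + MEB = 137.76 - 2.19x.
Set SMB = MC: 137.76 - 2.19x = 35.94 + 3.15x → x* = 19.0674.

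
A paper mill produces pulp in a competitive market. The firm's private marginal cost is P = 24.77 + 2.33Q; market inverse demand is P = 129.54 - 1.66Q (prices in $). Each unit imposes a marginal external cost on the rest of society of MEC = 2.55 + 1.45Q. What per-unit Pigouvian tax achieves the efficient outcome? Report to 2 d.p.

tax = $29.80 per unit

Social marginal cost = private MC + MEC = 27.32 + 3.78Q.
Set SMC = demand: 27.32 + 3.78Q = 129.54 - 1.66Q → Q* = 18.7904.
The Pigouvian tax equals MEC at Q*: 2.55 + 1.45×18.7904 = 29.7961.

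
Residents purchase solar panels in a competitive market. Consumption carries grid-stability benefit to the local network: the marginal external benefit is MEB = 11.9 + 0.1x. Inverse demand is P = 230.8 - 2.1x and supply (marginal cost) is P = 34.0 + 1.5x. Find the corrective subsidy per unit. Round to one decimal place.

Social marginal benefit = demand + MEB = 242.7 - 2.0x.
Set SMB = MC: 242.7 - 2.0x = 34.0 + 1.5x → x* = 59.6286.
The Pigouvian subsidy equals MEB at x*: 11.9 + 0.1×59.6286 = 17.8629.

subsidy = 17.9 per unit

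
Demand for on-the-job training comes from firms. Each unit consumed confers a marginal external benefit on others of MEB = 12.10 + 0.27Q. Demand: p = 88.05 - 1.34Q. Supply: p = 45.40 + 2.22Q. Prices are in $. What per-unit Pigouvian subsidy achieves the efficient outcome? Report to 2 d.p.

Social marginal benefit = demand + MEB = 100.15 - 1.07Q.
Set SMB = MC: 100.15 - 1.07Q = 45.40 + 2.22Q → Q* = 16.6413.
The Pigouvian subsidy equals MEB at Q*: 12.10 + 0.27×16.6413 = 16.5932.

subsidy = $16.59 per unit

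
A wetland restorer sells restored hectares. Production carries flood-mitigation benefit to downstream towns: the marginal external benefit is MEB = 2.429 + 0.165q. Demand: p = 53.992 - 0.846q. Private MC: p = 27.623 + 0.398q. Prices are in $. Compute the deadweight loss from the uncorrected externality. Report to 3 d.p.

DWL = $16.276

Market equilibrium (private): 27.623 + 0.398q = 53.992 - 0.846q → q_m = 21.1969.
Social marginal cost = private MC − MEB = 25.194 + 0.233q.
Set SMC = demand: 25.194 + 0.233q = 53.992 - 0.846q → q* = 26.6895.
The loss is the area between SMC and demand from q* to q_m; with linear curves that's a triangle of height MEB(q_m).
DWL = ½ × 5.4926 × 5.9265 = 16.2759.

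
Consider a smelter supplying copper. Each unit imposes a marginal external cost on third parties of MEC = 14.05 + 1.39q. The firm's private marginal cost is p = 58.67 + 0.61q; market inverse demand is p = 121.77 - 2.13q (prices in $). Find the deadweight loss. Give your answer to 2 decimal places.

DWL = $256.85

Market equilibrium (private): 58.67 + 0.61q = 121.77 - 2.13q → q_m = 23.0292.
Social marginal cost = private MC + MEC = 72.72 + 2.00q.
Set SMC = demand: 72.72 + 2.00q = 121.77 - 2.13q → q* = 11.8765.
The welfare-loss triangle has base |q_m − q*| and height MEC(q_m) (the vertical gap between SMC and demand is zero at q* and MEC at q_m).
DWL = ½ × 11.1527 × 46.0606 = 256.8500.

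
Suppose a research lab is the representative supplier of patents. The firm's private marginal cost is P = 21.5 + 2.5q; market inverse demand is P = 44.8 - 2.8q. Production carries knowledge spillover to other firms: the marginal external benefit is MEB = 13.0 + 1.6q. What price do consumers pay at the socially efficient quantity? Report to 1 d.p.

Social marginal cost = private MC − MEB = 8.5 + 0.9q.
Set SMC = demand: 8.5 + 0.9q = 44.8 - 2.8q → q* = 9.8108.
Consumer price on the demand curve at q*: 44.8 − 2.8×9.8108 = 17.3298.

P = 17.3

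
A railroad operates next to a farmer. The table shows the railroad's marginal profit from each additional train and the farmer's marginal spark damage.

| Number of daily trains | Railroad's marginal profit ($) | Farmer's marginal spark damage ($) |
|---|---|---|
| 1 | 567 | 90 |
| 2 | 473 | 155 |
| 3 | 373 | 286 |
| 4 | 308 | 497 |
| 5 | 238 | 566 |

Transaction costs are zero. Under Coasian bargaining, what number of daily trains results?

3

Bargaining reaches the level where marginal profit last exceeds marginal spark damage.
That holds through level 3 (373 ≥ 286) but not at 4 (308 < 497).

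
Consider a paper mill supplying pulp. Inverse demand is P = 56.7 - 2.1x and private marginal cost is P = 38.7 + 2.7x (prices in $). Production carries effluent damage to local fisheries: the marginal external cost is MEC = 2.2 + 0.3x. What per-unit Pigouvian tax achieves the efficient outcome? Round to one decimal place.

tax = $3.1 per unit

Social marginal cost = private MC + MEC = 40.9 + 3.0x.
Set SMC = demand: 40.9 + 3.0x = 56.7 - 2.1x → x* = 3.0980.
The Pigouvian tax equals MEC at x*: 2.2 + 0.3×3.0980 = 3.1294.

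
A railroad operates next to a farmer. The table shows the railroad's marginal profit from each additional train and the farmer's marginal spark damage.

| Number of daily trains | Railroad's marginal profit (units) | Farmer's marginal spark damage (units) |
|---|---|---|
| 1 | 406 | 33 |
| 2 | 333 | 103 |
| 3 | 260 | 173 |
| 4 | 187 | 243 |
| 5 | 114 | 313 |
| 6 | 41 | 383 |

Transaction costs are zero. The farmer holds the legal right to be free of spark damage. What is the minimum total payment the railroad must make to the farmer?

Efficient level: marginal profit ≥ marginal spark damage through level 3, so k* = 3.
With the farmer holding the right, the railroad must at least compensate total damage at k*: 33 + 103 + 173 = 309.

309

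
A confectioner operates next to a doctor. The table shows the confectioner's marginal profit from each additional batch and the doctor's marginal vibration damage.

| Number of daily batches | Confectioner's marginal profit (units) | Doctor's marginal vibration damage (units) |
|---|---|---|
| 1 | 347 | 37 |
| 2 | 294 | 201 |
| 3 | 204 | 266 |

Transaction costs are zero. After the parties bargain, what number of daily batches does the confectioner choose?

2

Bargaining reaches the level where marginal profit last exceeds marginal vibration damage.
That holds through level 2 (294 ≥ 201) but not at 3 (204 < 266).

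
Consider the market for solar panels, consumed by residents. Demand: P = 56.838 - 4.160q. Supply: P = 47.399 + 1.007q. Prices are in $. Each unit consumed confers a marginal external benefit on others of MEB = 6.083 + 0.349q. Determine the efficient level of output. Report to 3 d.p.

Social marginal benefit = demand + MEB = 62.921 - 3.811q.
Set SMB = MC: 62.921 - 3.811q = 47.399 + 1.007q → q* = 3.2217.

q* = 3.222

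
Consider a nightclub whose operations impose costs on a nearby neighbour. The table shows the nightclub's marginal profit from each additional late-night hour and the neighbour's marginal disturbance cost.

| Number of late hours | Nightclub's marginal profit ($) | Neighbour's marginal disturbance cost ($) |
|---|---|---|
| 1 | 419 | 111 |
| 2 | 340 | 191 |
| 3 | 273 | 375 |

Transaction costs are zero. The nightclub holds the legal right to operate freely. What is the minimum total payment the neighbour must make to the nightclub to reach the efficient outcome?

Left alone the nightclub would choose level 3 (marginal profit stays positive).
Efficient level: k* = 2 (marginal profit ≥ marginal disturbance cost through 2).
The neighbour must at least cover the nightclub's forgone profit from cutting 3→2: 273 = 273.

$273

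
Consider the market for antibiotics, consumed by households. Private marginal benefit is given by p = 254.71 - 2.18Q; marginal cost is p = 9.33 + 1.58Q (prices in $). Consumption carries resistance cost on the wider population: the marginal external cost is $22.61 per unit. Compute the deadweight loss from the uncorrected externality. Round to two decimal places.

DWL = $67.98

Market equilibrium (private): 9.33 + 1.58Q = 254.71 - 2.18Q → Q_m = 65.2606.
Social marginal benefit = demand − MEC = 232.10 - 2.18Q.
Set SMB = MC: 232.10 - 2.18Q = 9.33 + 1.58Q → Q* = 59.2473.
Height of the DWL triangle at Q_m is MC(Q_m) − SMB(Q_m) = MEC(Q_m) = 22.6100.
DWL = ½ × 6.0133 × 22.6100 = 67.9804.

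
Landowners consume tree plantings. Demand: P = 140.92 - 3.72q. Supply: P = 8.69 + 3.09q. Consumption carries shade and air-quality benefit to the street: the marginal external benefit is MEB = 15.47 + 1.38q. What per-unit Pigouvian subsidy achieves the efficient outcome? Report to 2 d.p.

Social marginal benefit = demand + MEB = 156.39 - 2.34q.
Set SMB = MC: 156.39 - 2.34q = 8.69 + 3.09q → q* = 27.2007.
The Pigouvian subsidy equals MEB at q*: 15.47 + 1.38×27.2007 = 53.0070.

subsidy = 53.01 per unit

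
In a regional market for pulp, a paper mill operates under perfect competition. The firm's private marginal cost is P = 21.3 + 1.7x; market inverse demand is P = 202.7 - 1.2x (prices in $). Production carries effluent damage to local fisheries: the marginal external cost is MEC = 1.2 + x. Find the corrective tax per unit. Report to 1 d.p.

Social marginal cost = private MC + MEC = 22.5 + 2.7x.
Set SMC = demand: 22.5 + 2.7x = 202.7 - 1.2x → x* = 46.2051.
The Pigouvian tax equals MEC at x*: 1.2 + 1.0×46.2051 = 47.4051.

tax = $47.4 per unit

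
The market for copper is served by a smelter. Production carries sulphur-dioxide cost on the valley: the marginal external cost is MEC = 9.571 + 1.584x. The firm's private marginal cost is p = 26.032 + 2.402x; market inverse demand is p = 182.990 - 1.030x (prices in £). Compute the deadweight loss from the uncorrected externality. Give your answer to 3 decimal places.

Market equilibrium (private): 26.032 + 2.402x = 182.990 - 1.030x → x_m = 45.7337.
Social marginal cost = private MC + MEC = 35.603 + 3.986x.
Set SMC = demand: 35.603 + 3.986x = 182.990 - 1.030x → x* = 29.3834.
Height of the DWL triangle at x_m is SMC(x_m) − demand(x_m) = MEC(x_m) = 82.0132.
DWL = ½ × 16.3503 × 82.0132 = 670.4702.

DWL = £670.470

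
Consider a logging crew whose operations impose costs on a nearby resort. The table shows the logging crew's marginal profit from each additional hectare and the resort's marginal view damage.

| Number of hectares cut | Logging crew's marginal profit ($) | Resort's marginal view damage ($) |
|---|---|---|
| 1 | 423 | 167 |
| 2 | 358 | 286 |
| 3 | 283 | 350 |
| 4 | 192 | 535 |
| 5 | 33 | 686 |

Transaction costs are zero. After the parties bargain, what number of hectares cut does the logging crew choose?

2

Bargaining reaches the level where marginal profit last exceeds marginal view damage.
That holds through level 2 (358 ≥ 286) but not at 3 (283 < 350).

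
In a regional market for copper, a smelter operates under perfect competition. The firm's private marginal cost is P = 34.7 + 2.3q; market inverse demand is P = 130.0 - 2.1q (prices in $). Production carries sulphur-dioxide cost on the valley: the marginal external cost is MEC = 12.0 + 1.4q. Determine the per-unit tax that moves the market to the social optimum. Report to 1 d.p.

Social marginal cost = private MC + MEC = 46.7 + 3.7q.
Set SMC = demand: 46.7 + 3.7q = 130.0 - 2.1q → q* = 14.3621.
The Pigouvian tax equals MEC at q*: 12.0 + 1.4×14.3621 = 32.1069.

tax = $32.1 per unit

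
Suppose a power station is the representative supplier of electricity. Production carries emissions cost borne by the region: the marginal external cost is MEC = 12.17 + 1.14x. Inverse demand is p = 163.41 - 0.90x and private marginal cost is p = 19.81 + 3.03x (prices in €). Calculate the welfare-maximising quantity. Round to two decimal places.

Social marginal cost = private MC + MEC = 31.98 + 4.17x.
Set SMC = demand: 31.98 + 4.17x = 163.41 - 0.90x → x* = 25.9231.

x* = 25.92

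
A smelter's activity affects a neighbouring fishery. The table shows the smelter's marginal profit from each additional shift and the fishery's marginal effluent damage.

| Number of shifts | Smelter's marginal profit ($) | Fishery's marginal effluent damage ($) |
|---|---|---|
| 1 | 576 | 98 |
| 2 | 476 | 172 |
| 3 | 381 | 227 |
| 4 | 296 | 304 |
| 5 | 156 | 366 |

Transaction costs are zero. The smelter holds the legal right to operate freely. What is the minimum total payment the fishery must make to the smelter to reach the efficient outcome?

Left alone the smelter would choose level 5 (marginal profit stays positive).
Efficient level: k* = 3 (marginal profit ≥ marginal effluent damage through 3).
The fishery must at least cover the smelter's forgone profit from cutting 5→3: 296 + 156 = 452.

$452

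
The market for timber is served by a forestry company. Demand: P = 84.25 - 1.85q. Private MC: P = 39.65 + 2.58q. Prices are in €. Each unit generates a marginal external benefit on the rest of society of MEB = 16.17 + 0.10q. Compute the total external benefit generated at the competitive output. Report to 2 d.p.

€167.86

Market equilibrium (private): 39.65 + 2.58q = 84.25 - 1.85q → q_m = 10.0677.
Total external benefit = ∫₀^{q_m} (16.17 + 0.10q) dq = 16.17×10.0677 + ½×0.10×10.0677² = 167.8626.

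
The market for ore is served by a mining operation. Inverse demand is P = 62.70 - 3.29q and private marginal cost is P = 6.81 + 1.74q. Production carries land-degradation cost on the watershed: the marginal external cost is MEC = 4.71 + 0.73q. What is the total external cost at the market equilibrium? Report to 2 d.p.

Market equilibrium (private): 6.81 + 1.74q = 62.70 - 3.29q → q_m = 11.1113.
Total external cost = ∫₀^{q_m} (4.71 + 0.73q) dq = 4.71×11.1113 + ½×0.73×11.1113² = 97.3975.

97.40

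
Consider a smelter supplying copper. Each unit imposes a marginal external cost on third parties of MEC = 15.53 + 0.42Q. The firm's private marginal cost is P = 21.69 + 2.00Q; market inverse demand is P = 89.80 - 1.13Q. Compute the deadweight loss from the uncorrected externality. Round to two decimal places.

Market equilibrium (private): 21.69 + 2.00Q = 89.80 - 1.13Q → Q_m = 21.7604.
Social marginal cost = private MC + MEC = 37.22 + 2.42Q.
Set SMC = demand: 37.22 + 2.42Q = 89.80 - 1.13Q → Q* = 14.8113.
The welfare-loss triangle has base |Q_m − Q*| and height MEC(Q_m) (the vertical gap between SMC and demand is zero at Q* and MEC at Q_m).
DWL = ½ × 6.9491 × 24.6694 = 85.7151.

DWL = 85.72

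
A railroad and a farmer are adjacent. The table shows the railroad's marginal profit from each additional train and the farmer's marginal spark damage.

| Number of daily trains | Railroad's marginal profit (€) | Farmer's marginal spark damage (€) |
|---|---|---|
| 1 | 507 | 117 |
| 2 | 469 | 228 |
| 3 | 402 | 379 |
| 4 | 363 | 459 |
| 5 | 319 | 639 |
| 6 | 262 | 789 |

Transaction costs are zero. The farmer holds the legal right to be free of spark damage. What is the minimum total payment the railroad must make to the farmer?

€724

Efficient level: marginal profit ≥ marginal spark damage through level 3, so k* = 3.
With the farmer holding the right, the railroad must at least compensate total damage at k*: 117 + 228 + 379 = 724.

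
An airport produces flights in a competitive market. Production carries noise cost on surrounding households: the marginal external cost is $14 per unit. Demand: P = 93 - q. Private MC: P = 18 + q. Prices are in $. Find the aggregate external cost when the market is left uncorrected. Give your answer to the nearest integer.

Market equilibrium (private): 18 + q = 93 - q → q_m = 37.5000.
Total external cost = MEC × q_m = 14 × 37.5000 = 525.0000.

$525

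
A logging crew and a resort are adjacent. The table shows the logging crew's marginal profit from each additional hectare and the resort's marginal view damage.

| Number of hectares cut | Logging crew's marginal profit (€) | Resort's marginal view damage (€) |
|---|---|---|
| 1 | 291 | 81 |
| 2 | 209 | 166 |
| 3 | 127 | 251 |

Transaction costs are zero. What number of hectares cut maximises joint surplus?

2

Bargaining reaches the level where marginal profit last exceeds marginal view damage.
That holds through level 2 (209 ≥ 166) but not at 3 (127 < 251).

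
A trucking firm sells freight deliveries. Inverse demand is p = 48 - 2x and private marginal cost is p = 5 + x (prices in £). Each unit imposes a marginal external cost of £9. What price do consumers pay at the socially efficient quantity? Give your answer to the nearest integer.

Social marginal cost = private MC + MEC = 14 + x.
Set SMC = demand: 14 + x = 48 - 2x → x* = 11.3333.
Consumer price on the demand curve at x*: 48 − 2×11.3333 = 25.3334.

P = £25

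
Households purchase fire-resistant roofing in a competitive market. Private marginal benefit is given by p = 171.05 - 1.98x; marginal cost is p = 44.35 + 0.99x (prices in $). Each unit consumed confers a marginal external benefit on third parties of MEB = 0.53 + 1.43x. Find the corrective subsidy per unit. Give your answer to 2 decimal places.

subsidy = $118.67 per unit

Social marginal benefit = demand + MEB = 171.58 - 0.55x.
Set SMB = MC: 171.58 - 0.55x = 44.35 + 0.99x → x* = 82.6169.
The Pigouvian subsidy equals MEB at x*: 0.53 + 1.43×82.6169 = 118.6722.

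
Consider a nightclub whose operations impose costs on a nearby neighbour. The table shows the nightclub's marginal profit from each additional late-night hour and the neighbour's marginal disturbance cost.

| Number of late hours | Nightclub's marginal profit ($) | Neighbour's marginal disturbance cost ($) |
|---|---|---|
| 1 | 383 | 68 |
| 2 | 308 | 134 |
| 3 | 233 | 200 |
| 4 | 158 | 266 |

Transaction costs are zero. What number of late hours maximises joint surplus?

Bargaining reaches the level where marginal profit last exceeds marginal disturbance cost.
That holds through level 3 (233 ≥ 200) but not at 4 (158 < 266).

3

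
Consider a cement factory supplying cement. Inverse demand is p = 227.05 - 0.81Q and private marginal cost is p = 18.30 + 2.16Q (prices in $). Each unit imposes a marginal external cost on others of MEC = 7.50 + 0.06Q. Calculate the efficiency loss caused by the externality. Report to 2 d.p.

DWL = $22.66

Market equilibrium (private): 18.30 + 2.16Q = 227.05 - 0.81Q → Q_m = 70.2862.
Social marginal cost = private MC + MEC = 25.80 + 2.22Q.
Set SMC = demand: 25.80 + 2.22Q = 227.05 - 0.81Q → Q* = 66.4191.
Height of the DWL triangle at Q_m is SMC(Q_m) − demand(Q_m) = MEC(Q_m) = 11.7172.
DWL = ½ × 3.8671 × 11.7172 = 22.6558.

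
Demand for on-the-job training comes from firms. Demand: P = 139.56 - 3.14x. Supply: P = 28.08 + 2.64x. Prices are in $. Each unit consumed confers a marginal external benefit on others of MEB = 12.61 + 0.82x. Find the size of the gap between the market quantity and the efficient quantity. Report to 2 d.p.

5.73 units

Market equilibrium (private): 28.08 + 2.64x = 139.56 - 3.14x → x_m = 19.2872.
Social marginal benefit = demand + MEB = 152.17 - 2.32x.
Set SMB = MC: 152.17 - 2.32x = 28.08 + 2.64x → x* = 25.0181.
Gap = |19.2872 − 25.0181| = 5.7309.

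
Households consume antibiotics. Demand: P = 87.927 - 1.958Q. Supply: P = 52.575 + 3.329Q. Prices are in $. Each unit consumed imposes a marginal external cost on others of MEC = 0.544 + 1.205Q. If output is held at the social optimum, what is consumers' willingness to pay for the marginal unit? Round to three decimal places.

Social marginal benefit = demand − MEC = 87.383 - 3.163Q.
Set SMB = MC: 87.383 - 3.163Q = 52.575 + 3.329Q → Q* = 5.3617.
Consumer price on the demand curve at Q*: 87.927 − 1.958×5.3617 = 77.4288.

P = $77.429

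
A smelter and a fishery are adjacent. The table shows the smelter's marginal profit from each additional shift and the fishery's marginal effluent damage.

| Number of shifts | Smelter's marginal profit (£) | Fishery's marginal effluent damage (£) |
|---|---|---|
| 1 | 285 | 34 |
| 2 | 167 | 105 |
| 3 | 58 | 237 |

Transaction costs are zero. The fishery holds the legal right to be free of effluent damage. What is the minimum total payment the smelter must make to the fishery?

Efficient level: marginal profit ≥ marginal effluent damage through level 2, so k* = 2.
With the fishery holding the right, the smelter must at least compensate total damage at k*: 34 + 105 = 139.

£139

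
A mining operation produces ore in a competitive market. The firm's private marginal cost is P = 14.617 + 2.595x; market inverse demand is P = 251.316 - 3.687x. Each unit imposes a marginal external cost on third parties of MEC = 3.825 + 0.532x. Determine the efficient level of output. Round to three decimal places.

Social marginal cost = private MC + MEC = 18.442 + 3.127x.
Set SMC = demand: 18.442 + 3.127x = 251.316 - 3.687x → x* = 34.1758.

x* = 34.176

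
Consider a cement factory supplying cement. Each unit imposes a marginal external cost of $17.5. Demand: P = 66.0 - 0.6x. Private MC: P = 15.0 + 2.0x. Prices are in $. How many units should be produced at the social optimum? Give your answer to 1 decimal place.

Social marginal cost = private MC + MEC = 32.5 + 2.0x.
Set SMC = demand: 32.5 + 2.0x = 66.0 - 0.6x → x* = 12.8846.

x* = 12.9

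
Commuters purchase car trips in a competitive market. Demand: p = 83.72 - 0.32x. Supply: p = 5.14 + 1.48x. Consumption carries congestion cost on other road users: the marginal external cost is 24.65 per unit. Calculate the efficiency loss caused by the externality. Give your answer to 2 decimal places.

Market equilibrium (private): 5.14 + 1.48x = 83.72 - 0.32x → x_m = 43.6556.
Social marginal benefit = demand − MEC = 59.07 - 0.32x.
Set SMB = MC: 59.07 - 0.32x = 5.14 + 1.48x → x* = 29.9611.
Between x* and x_m the wedge MC − SMB runs linearly from 0 to MEC(x_m), so the loss is a triangle.
DWL = ½ × 13.6945 × 24.6500 = 168.7847.

DWL = 168.78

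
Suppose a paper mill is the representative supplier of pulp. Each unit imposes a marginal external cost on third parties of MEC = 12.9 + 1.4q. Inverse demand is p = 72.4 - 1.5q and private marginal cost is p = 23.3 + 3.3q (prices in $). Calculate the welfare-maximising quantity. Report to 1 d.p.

Social marginal cost = private MC + MEC = 36.2 + 4.7q.
Set SMC = demand: 36.2 + 4.7q = 72.4 - 1.5q → q* = 5.8387.

q* = 5.8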